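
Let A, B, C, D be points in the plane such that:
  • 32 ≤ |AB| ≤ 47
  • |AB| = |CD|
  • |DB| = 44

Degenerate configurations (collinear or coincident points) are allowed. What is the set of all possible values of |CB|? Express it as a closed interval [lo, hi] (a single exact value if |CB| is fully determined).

|AB| ∈ [32, 47]
|BD| ∈ {44}
|CD| ∈ [32, 47]
|AD| ∈ [0, 91]
|BC| ∈ [0, 91]
|AC| ∈ [0, 138]

|CB| ∈ [0, 91]  (≈ [0.0000, 91.0000])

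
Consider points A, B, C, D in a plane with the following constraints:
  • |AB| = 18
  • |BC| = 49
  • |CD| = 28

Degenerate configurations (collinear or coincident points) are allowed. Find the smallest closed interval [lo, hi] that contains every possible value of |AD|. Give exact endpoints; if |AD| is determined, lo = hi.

|AD| ∈ [3, 95]  (≈ [3.0000, 95.0000])

|AB| ∈ {18}
|BC| ∈ {49}
|CD| ∈ {28}
|AC| ∈ [31, 67]
|BD| ∈ [21, 77]
|AD| ∈ [3, 95]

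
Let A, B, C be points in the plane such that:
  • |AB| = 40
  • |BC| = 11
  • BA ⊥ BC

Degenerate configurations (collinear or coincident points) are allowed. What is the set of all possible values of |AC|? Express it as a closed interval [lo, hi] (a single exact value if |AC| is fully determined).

|AB| ∈ {40}
|BC| ∈ {11}
|AC| ∈ {√(1721)}

|AC| = √(1721)  (≈ 41.4849)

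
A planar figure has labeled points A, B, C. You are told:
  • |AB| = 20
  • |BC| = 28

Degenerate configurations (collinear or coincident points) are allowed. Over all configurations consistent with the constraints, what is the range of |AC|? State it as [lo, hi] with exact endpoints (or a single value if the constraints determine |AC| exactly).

|AB| ∈ {20}
|BC| ∈ {28}
|AC| ∈ [8, 48]

|AC| ∈ [8, 48]  (≈ [8.0000, 48.0000])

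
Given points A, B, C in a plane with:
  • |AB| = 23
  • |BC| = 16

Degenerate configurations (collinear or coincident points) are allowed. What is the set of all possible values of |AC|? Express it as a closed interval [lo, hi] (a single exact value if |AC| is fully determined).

|AB| ∈ {23}
|BC| ∈ {16}
|AC| ∈ [7, 39]

|AC| ∈ [7, 39]  (≈ [7.0000, 39.0000])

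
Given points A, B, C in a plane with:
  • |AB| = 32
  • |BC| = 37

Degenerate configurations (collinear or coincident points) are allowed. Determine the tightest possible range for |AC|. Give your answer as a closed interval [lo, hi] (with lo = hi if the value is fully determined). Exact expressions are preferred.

|AB| ∈ {32}
|BC| ∈ {37}
|AC| ∈ [5, 69]

|AC| ∈ [5, 69]  (≈ [5.0000, 69.0000])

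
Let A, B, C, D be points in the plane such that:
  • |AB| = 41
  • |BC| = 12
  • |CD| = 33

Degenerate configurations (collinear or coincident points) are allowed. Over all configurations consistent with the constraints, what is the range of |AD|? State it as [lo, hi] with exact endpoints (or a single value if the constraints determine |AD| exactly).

|AD| ∈ [0, 86]  (≈ [0.0000, 86.0000])

|AB| ∈ {41}
|BC| ∈ {12}
|CD| ∈ {33}
|AC| ∈ [29, 53]
|BD| ∈ [21, 45]
|AD| ∈ [0, 86]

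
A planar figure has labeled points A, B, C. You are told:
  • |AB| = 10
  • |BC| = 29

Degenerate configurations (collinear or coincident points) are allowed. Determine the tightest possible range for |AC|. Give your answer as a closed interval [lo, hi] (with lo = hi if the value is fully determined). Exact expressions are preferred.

|AC| ∈ [19, 39]  (≈ [19.0000, 39.0000])

|AB| ∈ {10}
|BC| ∈ {29}
|AC| ∈ [19, 39]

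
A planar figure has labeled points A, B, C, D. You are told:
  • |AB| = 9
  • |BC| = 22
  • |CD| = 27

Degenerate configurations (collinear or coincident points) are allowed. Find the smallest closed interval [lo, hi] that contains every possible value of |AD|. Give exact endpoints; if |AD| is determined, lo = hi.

|AB| ∈ {9}
|BC| ∈ {22}
|CD| ∈ {27}
|AC| ∈ [13, 31]
|BD| ∈ [5, 49]
|AD| ∈ [0, 58]

|AD| ∈ [0, 58]  (≈ [0.0000, 58.0000])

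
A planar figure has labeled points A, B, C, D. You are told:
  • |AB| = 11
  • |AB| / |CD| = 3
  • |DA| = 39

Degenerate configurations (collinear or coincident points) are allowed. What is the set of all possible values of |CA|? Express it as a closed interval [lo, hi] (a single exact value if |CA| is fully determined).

|AB| ∈ {11}
|AD| ∈ {39}
|CD| ∈ {11/3}
|BD| ∈ [28, 50]
|AC| ∈ [106/3, 128/3]
|BC| ∈ [73/3, 161/3]

|CA| ∈ [106/3, 128/3]  (≈ [35.3333, 42.6667])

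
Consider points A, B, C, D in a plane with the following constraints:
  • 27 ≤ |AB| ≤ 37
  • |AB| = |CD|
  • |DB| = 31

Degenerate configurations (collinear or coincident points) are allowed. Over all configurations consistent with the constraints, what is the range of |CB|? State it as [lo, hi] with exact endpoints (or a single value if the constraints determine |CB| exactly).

|AB| ∈ [27, 37]
|BD| ∈ {31}
|CD| ∈ [27, 37]
|AD| ∈ [0, 68]
|BC| ∈ [0, 68]
|AC| ∈ [0, 105]

|CB| ∈ [0, 68]  (≈ [0.0000, 68.0000])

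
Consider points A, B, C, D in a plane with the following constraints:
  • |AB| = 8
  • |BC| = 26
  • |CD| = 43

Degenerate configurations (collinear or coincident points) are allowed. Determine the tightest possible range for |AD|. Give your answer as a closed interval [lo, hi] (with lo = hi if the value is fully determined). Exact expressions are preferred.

|AB| ∈ {8}
|BC| ∈ {26}
|CD| ∈ {43}
|AC| ∈ [18, 34]
|BD| ∈ [17, 69]
|AD| ∈ [9, 77]

|AD| ∈ [9, 77]  (≈ [9.0000, 77.0000])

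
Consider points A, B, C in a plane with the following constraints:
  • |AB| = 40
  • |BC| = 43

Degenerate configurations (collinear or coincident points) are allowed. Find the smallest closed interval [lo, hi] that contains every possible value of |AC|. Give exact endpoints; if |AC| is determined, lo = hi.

|AB| ∈ {40}
|BC| ∈ {43}
|AC| ∈ [3, 83]

|AC| ∈ [3, 83]  (≈ [3.0000, 83.0000])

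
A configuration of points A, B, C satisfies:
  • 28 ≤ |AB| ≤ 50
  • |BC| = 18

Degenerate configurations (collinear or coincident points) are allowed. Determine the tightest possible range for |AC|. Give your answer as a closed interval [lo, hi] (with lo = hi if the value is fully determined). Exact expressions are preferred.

|AC| ∈ [10, 68]  (≈ [10.0000, 68.0000])

|AB| ∈ [28, 50]
|BC| ∈ {18}
|AC| ∈ [10, 68]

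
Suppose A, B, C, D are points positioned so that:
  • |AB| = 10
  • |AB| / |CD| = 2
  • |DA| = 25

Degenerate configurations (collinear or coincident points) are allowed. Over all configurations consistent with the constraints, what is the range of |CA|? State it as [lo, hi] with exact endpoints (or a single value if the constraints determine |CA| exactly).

|CA| ∈ [20, 30]  (≈ [20.0000, 30.0000])

|AB| ∈ {10}
|AD| ∈ {25}
|CD| ∈ {5}
|BD| ∈ [15, 35]
|AC| ∈ [20, 30]
|BC| ∈ [10, 40]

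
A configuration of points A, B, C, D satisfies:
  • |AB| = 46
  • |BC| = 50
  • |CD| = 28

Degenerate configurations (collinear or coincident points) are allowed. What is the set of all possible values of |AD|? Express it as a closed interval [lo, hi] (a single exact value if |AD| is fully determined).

|AB| ∈ {46}
|BC| ∈ {50}
|CD| ∈ {28}
|AC| ∈ [4, 96]
|BD| ∈ [22, 78]
|AD| ∈ [0, 124]

|AD| ∈ [0, 124]  (≈ [0.0000, 124.0000])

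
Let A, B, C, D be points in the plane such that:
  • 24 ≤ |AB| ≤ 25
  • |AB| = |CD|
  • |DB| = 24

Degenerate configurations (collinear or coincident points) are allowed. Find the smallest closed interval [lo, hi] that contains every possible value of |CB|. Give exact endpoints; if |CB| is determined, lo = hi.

|CB| ∈ [0, 49]  (≈ [0.0000, 49.0000])

|AB| ∈ [24, 25]
|BD| ∈ {24}
|CD| ∈ [24, 25]
|AD| ∈ [0, 49]
|BC| ∈ [0, 49]
|AC| ∈ [0, 74]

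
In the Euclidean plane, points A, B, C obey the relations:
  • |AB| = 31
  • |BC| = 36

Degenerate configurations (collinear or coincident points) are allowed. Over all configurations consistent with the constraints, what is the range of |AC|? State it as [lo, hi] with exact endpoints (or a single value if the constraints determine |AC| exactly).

|AB| ∈ {31}
|BC| ∈ {36}
|AC| ∈ [5, 67]

|AC| ∈ [5, 67]  (≈ [5.0000, 67.0000])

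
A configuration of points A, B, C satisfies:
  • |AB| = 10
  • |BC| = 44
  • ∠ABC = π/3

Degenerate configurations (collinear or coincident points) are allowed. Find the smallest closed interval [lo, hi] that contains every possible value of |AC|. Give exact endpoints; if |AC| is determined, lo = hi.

|AC| = 2·√(399)  (≈ 39.9500)

|AB| ∈ {10}
|BC| ∈ {44}
|AC| ∈ {2·√(399)}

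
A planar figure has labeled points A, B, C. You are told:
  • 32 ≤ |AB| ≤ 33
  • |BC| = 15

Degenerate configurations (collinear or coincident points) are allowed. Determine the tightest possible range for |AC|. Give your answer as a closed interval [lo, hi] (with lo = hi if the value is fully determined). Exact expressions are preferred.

|AB| ∈ [32, 33]
|BC| ∈ {15}
|AC| ∈ [17, 48]

|AC| ∈ [17, 48]  (≈ [17.0000, 48.0000])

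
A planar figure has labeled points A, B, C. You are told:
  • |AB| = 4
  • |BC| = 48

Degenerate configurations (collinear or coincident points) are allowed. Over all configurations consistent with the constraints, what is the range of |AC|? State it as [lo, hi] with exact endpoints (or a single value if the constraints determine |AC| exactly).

|AB| ∈ {4}
|BC| ∈ {48}
|AC| ∈ [44, 52]

|AC| ∈ [44, 52]  (≈ [44.0000, 52.0000])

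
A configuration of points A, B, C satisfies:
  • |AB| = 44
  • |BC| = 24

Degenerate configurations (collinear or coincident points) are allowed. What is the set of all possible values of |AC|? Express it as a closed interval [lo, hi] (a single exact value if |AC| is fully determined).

|AC| ∈ [20, 68]  (≈ [20.0000, 68.0000])

|AB| ∈ {44}
|BC| ∈ {24}
|AC| ∈ [20, 68]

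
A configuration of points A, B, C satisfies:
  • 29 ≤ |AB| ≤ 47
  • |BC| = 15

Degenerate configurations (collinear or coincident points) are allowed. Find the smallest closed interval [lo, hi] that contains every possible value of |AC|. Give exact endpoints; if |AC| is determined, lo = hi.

|AC| ∈ [14, 62]  (≈ [14.0000, 62.0000])

|AB| ∈ [29, 47]
|BC| ∈ {15}
|AC| ∈ [14, 62]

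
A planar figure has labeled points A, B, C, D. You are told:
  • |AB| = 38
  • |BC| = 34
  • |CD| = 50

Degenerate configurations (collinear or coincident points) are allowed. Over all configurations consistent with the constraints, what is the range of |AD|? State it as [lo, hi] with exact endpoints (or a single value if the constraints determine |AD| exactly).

|AD| ∈ [0, 122]  (≈ [0.0000, 122.0000])

|AB| ∈ {38}
|BC| ∈ {34}
|CD| ∈ {50}
|AC| ∈ [4, 72]
|BD| ∈ [16, 84]
|AD| ∈ [0, 122]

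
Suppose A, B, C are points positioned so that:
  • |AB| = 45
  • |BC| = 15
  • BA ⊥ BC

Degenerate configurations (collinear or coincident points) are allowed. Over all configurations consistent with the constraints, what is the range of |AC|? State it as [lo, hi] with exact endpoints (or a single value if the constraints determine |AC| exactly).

|AC| = 15·√(10)  (≈ 47.4342)

|AB| ∈ {45}
|BC| ∈ {15}
|AC| ∈ {15·√(10)}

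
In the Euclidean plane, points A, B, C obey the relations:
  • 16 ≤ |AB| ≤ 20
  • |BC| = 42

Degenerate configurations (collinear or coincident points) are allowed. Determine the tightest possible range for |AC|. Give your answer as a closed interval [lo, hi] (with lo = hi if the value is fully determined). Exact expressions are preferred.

|AB| ∈ [16, 20]
|BC| ∈ {42}
|AC| ∈ [22, 62]

|AC| ∈ [22, 62]  (≈ [22.0000, 62.0000])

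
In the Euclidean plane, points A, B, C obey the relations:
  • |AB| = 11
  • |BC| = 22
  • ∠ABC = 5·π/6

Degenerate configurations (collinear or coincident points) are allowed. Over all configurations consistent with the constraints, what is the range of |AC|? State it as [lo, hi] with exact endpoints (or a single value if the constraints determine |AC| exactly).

|AB| ∈ {11}
|BC| ∈ {22}
|AC| ∈ {11·√(2·√(3) + 5)}

|AC| = 11·√(2·√(3) + 5)  (≈ 32.0024)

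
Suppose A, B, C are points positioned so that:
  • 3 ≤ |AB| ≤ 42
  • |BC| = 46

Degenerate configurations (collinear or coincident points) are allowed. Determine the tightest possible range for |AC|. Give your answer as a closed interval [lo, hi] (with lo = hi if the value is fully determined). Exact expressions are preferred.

|AB| ∈ [3, 42]
|BC| ∈ {46}
|AC| ∈ [4, 88]

|AC| ∈ [4, 88]  (≈ [4.0000, 88.0000])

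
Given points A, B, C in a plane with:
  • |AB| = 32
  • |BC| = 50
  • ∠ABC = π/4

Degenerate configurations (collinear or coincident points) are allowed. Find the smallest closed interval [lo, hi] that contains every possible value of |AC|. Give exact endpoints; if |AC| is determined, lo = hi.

|AB| ∈ {32}
|BC| ∈ {50}
|AC| ∈ {2·√(881 - 400·√(2))}

|AC| = 2·√(881 - 400·√(2))  (≈ 35.5142)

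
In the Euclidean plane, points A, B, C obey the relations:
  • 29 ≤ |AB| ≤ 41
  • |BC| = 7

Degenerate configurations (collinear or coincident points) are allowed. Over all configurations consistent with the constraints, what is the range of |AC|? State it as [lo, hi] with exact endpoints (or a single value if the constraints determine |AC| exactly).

|AC| ∈ [22, 48]  (≈ [22.0000, 48.0000])

|AB| ∈ [29, 41]
|BC| ∈ {7}
|AC| ∈ [22, 48]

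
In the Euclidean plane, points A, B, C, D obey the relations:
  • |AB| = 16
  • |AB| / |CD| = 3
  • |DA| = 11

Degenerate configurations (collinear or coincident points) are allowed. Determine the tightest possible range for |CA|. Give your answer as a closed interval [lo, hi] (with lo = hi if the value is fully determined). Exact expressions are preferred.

|CA| ∈ [17/3, 49/3]  (≈ [5.6667, 16.3333])

|AB| ∈ {16}
|AD| ∈ {11}
|CD| ∈ {16/3}
|BD| ∈ [5, 27]
|AC| ∈ [17/3, 49/3]
|BC| ∈ [0, 97/3]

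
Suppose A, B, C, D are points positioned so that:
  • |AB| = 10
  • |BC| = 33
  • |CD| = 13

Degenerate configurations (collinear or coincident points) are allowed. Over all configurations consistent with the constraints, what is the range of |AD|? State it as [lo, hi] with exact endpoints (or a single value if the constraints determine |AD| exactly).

|AD| ∈ [10, 56]  (≈ [10.0000, 56.0000])

|AB| ∈ {10}
|BC| ∈ {33}
|CD| ∈ {13}
|AC| ∈ [23, 43]
|BD| ∈ [20, 46]
|AD| ∈ [10, 56]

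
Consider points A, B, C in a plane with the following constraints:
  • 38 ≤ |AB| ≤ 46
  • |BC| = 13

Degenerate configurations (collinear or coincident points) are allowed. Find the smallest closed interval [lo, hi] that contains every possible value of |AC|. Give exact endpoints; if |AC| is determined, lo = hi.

|AC| ∈ [25, 59]  (≈ [25.0000, 59.0000])

|AB| ∈ [38, 46]
|BC| ∈ {13}
|AC| ∈ [25, 59]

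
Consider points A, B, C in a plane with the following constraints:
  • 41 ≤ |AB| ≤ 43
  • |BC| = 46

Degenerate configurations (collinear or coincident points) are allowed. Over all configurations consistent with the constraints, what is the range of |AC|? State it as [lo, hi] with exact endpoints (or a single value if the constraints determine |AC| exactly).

|AC| ∈ [3, 89]  (≈ [3.0000, 89.0000])

|AB| ∈ [41, 43]
|BC| ∈ {46}
|AC| ∈ [3, 89]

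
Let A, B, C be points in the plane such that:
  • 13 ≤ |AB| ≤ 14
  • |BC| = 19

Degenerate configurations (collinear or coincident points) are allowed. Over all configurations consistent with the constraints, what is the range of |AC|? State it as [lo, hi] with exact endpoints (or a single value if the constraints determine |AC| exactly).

|AB| ∈ [13, 14]
|BC| ∈ {19}
|AC| ∈ [5, 33]

|AC| ∈ [5, 33]  (≈ [5.0000, 33.0000])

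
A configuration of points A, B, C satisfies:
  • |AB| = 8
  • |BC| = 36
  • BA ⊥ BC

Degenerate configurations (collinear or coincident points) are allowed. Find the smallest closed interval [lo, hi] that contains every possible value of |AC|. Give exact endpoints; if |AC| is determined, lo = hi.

|AB| ∈ {8}
|BC| ∈ {36}
|AC| ∈ {4·√(85)}

|AC| = 4·√(85)  (≈ 36.8782)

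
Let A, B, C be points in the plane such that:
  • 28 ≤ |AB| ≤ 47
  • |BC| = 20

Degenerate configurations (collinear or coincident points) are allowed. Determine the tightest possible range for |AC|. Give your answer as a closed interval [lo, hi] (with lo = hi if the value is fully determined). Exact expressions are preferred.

|AC| ∈ [8, 67]  (≈ [8.0000, 67.0000])

|AB| ∈ [28, 47]
|BC| ∈ {20}
|AC| ∈ [8, 67]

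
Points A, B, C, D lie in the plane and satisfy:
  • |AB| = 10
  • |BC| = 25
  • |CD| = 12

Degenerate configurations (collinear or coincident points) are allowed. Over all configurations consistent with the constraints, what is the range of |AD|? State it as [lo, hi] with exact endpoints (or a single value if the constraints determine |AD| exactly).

|AB| ∈ {10}
|BC| ∈ {25}
|CD| ∈ {12}
|AC| ∈ [15, 35]
|BD| ∈ [13, 37]
|AD| ∈ [3, 47]

|AD| ∈ [3, 47]  (≈ [3.0000, 47.0000])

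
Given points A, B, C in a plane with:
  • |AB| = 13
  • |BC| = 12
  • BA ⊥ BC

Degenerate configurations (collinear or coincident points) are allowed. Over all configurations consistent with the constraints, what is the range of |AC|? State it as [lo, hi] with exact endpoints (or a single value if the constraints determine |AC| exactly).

|AC| = √(313)  (≈ 17.6918)

|AB| ∈ {13}
|BC| ∈ {12}
|AC| ∈ {√(313)}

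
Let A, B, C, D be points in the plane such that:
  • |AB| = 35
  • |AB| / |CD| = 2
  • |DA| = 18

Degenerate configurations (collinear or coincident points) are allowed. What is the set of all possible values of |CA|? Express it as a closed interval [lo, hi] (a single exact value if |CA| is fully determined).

|AB| ∈ {35}
|AD| ∈ {18}
|CD| ∈ {35/2}
|BD| ∈ [17, 53]
|AC| ∈ [1/2, 71/2]
|BC| ∈ [0, 141/2]

|CA| ∈ [1/2, 71/2]  (≈ [0.5000, 35.5000])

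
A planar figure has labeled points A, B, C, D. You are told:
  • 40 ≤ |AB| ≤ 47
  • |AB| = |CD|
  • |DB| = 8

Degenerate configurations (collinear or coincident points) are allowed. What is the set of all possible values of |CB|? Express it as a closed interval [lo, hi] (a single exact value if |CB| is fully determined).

|AB| ∈ [40, 47]
|BD| ∈ {8}
|CD| ∈ [40, 47]
|AD| ∈ [32, 55]
|BC| ∈ [32, 55]
|AC| ∈ [0, 102]

|CB| ∈ [32, 55]  (≈ [32.0000, 55.0000])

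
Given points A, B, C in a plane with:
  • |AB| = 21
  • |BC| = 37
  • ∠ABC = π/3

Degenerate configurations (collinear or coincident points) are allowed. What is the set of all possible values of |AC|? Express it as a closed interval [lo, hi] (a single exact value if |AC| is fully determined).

|AB| ∈ {21}
|BC| ∈ {37}
|AC| ∈ {√(1033)}

|AC| = √(1033)  (≈ 32.1403)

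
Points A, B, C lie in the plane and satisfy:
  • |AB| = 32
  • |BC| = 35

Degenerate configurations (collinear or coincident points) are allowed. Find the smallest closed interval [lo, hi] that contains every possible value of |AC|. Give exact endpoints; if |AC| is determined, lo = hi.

|AC| ∈ [3, 67]  (≈ [3.0000, 67.0000])

|AB| ∈ {32}
|BC| ∈ {35}
|AC| ∈ [3, 67]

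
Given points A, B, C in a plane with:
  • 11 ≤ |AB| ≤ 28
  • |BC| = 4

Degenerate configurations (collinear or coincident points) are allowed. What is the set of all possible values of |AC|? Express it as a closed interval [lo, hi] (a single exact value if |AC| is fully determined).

|AC| ∈ [7, 32]  (≈ [7.0000, 32.0000])

|AB| ∈ [11, 28]
|BC| ∈ {4}
|AC| ∈ [7, 32]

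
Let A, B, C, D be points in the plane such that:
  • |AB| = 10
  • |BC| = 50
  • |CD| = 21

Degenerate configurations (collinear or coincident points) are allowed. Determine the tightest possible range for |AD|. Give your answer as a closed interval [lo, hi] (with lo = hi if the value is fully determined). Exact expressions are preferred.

|AB| ∈ {10}
|BC| ∈ {50}
|CD| ∈ {21}
|AC| ∈ [40, 60]
|BD| ∈ [29, 71]
|AD| ∈ [19, 81]

|AD| ∈ [19, 81]  (≈ [19.0000, 81.0000])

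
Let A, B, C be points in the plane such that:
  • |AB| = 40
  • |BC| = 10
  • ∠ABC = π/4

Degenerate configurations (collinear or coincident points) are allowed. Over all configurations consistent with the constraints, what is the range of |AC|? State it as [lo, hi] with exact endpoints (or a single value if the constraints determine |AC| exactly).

|AC| = 10·√(17 - 4·√(2))  (≈ 33.6796)

|AB| ∈ {40}
|BC| ∈ {10}
|AC| ∈ {10·√(17 - 4·√(2))}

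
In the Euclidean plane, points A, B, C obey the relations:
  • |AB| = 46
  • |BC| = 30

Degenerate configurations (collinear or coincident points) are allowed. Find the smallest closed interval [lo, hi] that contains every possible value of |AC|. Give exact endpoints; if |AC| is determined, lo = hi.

|AB| ∈ {46}
|BC| ∈ {30}
|AC| ∈ [16, 76]

|AC| ∈ [16, 76]  (≈ [16.0000, 76.0000])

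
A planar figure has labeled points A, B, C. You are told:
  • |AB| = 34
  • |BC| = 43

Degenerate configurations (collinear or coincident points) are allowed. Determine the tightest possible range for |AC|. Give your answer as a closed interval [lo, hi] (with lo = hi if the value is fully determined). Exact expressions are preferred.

|AC| ∈ [9, 77]  (≈ [9.0000, 77.0000])

|AB| ∈ {34}
|BC| ∈ {43}
|AC| ∈ [9, 77]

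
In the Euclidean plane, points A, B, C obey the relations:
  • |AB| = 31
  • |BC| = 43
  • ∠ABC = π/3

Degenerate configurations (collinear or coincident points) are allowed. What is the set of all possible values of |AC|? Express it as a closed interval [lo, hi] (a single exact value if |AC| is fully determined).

|AC| = √(1477)  (≈ 38.4318)

|AB| ∈ {31}
|BC| ∈ {43}
|AC| ∈ {√(1477)}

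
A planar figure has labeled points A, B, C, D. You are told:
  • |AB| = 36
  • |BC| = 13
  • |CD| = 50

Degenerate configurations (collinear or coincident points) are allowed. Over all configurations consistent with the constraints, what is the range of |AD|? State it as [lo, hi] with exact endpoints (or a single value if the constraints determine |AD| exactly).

|AB| ∈ {36}
|BC| ∈ {13}
|CD| ∈ {50}
|AC| ∈ [23, 49]
|BD| ∈ [37, 63]
|AD| ∈ [1, 99]

|AD| ∈ [1, 99]  (≈ [1.0000, 99.0000])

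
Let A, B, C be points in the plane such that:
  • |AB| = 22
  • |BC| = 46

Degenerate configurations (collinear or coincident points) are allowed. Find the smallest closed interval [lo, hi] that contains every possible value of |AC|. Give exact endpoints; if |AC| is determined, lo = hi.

|AB| ∈ {22}
|BC| ∈ {46}
|AC| ∈ [24, 68]

|AC| ∈ [24, 68]  (≈ [24.0000, 68.0000])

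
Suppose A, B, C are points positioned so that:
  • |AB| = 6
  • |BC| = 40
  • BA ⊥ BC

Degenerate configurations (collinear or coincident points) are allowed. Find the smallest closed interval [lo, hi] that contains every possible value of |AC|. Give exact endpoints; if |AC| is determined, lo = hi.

|AC| = 2·√(409)  (≈ 40.4475)

|AB| ∈ {6}
|BC| ∈ {40}
|AC| ∈ {2·√(409)}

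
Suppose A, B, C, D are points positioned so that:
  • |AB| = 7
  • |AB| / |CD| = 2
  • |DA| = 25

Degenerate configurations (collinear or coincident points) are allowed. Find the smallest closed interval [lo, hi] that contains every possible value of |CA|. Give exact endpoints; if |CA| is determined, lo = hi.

|AB| ∈ {7}
|AD| ∈ {25}
|CD| ∈ {7/2}
|BD| ∈ [18, 32]
|AC| ∈ [43/2, 57/2]
|BC| ∈ [29/2, 71/2]

|CA| ∈ [43/2, 57/2]  (≈ [21.5000, 28.5000])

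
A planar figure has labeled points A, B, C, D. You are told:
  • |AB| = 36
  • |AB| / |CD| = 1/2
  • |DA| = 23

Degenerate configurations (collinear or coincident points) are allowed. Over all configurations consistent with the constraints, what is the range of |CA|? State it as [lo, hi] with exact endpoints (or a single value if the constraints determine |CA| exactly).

|CA| ∈ [49, 95]  (≈ [49.0000, 95.0000])

|AB| ∈ {36}
|AD| ∈ {23}
|CD| ∈ {72}
|BD| ∈ [13, 59]
|AC| ∈ [49, 95]
|BC| ∈ [13, 131]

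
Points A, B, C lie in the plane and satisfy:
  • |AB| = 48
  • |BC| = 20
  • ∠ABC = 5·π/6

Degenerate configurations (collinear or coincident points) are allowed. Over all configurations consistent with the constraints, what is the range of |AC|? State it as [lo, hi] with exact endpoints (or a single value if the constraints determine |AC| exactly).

|AC| = 4·√(60·√(3) + 169)  (≈ 66.0815)

|AB| ∈ {48}
|BC| ∈ {20}
|AC| ∈ {4·√(60·√(3) + 169)}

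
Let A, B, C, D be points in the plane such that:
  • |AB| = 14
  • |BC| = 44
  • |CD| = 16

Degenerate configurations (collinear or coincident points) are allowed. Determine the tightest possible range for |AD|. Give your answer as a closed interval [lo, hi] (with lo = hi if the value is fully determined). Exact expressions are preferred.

|AD| ∈ [14, 74]  (≈ [14.0000, 74.0000])

|AB| ∈ {14}
|BC| ∈ {44}
|CD| ∈ {16}
|AC| ∈ [30, 58]
|BD| ∈ [28, 60]
|AD| ∈ [14, 74]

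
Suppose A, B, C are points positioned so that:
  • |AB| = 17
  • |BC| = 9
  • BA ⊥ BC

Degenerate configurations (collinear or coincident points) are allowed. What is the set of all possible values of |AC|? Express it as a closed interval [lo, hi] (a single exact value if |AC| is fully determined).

|AC| = √(370)  (≈ 19.2354)

|AB| ∈ {17}
|BC| ∈ {9}
|AC| ∈ {√(370)}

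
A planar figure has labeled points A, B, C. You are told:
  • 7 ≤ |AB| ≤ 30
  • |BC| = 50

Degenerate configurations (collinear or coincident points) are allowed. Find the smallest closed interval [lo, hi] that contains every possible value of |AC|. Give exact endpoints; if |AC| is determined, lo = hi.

|AC| ∈ [20, 80]  (≈ [20.0000, 80.0000])

|AB| ∈ [7, 30]
|BC| ∈ {50}
|AC| ∈ [20, 80]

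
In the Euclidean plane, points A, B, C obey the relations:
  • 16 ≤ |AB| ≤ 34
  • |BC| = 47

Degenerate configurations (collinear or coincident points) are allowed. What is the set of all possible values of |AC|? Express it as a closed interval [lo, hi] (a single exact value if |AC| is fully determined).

|AB| ∈ [16, 34]
|BC| ∈ {47}
|AC| ∈ [13, 81]

|AC| ∈ [13, 81]  (≈ [13.0000, 81.0000])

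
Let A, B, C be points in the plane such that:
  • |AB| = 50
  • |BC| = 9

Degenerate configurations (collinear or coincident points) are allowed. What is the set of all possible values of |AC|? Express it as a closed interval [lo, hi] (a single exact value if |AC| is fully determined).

|AB| ∈ {50}
|BC| ∈ {9}
|AC| ∈ [41, 59]

|AC| ∈ [41, 59]  (≈ [41.0000, 59.0000])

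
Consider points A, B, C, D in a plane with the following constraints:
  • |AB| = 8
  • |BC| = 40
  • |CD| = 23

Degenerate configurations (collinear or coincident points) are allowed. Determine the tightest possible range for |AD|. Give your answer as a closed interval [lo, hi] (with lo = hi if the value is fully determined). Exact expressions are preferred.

|AB| ∈ {8}
|BC| ∈ {40}
|CD| ∈ {23}
|AC| ∈ [32, 48]
|BD| ∈ [17, 63]
|AD| ∈ [9, 71]

|AD| ∈ [9, 71]  (≈ [9.0000, 71.0000])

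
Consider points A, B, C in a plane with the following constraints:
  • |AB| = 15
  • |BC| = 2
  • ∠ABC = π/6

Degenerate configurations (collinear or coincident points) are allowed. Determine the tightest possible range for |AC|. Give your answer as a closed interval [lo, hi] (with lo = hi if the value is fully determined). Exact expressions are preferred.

|AB| ∈ {15}
|BC| ∈ {2}
|AC| ∈ {√(229 - 30·√(3))}

|AC| = √(229 - 30·√(3))  (≈ 13.3056)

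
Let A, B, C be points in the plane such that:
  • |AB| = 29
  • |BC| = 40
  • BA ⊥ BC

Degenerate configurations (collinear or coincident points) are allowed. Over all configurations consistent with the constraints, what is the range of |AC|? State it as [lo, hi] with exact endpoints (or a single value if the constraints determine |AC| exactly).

|AB| ∈ {29}
|BC| ∈ {40}
|AC| ∈ {√(2441)}

|AC| = √(2441)  (≈ 49.4065)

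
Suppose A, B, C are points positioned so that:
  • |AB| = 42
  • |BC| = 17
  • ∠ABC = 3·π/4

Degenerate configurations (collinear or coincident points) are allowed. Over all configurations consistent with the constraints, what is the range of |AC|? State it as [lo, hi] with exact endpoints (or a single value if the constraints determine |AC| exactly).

|AC| = √(714·√(2) + 2053)  (≈ 55.3421)

|AB| ∈ {42}
|BC| ∈ {17}
|AC| ∈ {√(714·√(2) + 2053)}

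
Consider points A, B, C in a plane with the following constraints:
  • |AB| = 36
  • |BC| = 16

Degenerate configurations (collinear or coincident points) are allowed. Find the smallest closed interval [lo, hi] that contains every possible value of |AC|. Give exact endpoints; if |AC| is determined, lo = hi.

|AC| ∈ [20, 52]  (≈ [20.0000, 52.0000])

|AB| ∈ {36}
|BC| ∈ {16}
|AC| ∈ [20, 52]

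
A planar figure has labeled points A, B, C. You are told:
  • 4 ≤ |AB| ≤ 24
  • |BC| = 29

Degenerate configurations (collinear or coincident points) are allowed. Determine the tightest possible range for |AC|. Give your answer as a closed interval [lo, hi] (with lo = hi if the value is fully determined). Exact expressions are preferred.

|AB| ∈ [4, 24]
|BC| ∈ {29}
|AC| ∈ [5, 53]

|AC| ∈ [5, 53]  (≈ [5.0000, 53.0000])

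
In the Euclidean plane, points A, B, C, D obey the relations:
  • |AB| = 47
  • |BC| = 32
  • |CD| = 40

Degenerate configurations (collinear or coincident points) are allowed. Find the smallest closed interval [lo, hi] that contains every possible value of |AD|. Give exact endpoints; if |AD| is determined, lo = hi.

|AD| ∈ [0, 119]  (≈ [0.0000, 119.0000])

|AB| ∈ {47}
|BC| ∈ {32}
|CD| ∈ {40}
|AC| ∈ [15, 79]
|BD| ∈ [8, 72]
|AD| ∈ [0, 119]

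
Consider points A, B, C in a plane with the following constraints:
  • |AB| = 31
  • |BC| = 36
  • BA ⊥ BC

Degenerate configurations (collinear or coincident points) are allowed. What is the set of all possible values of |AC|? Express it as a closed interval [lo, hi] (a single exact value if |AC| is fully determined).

|AC| = √(2257)  (≈ 47.5079)

|AB| ∈ {31}
|BC| ∈ {36}
|AC| ∈ {√(2257)}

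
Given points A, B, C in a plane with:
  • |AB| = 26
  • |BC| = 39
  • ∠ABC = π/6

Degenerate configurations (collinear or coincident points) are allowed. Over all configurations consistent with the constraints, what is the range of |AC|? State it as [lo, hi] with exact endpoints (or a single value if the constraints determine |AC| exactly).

|AC| = 13·√(13 - 6·√(3))  (≈ 20.9929)

|AB| ∈ {26}
|BC| ∈ {39}
|AC| ∈ {13·√(13 - 6·√(3))}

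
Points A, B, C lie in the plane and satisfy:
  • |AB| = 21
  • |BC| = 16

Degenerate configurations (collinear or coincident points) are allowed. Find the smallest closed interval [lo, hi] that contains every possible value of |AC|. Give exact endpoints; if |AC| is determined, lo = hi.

|AB| ∈ {21}
|BC| ∈ {16}
|AC| ∈ [5, 37]

|AC| ∈ [5, 37]  (≈ [5.0000, 37.0000])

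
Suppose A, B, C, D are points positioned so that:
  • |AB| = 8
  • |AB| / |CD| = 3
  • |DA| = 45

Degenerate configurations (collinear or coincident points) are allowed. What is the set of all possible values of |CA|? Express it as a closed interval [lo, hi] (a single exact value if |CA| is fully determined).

|CA| ∈ [127/3, 143/3]  (≈ [42.3333, 47.6667])

|AB| ∈ {8}
|AD| ∈ {45}
|CD| ∈ {8/3}
|BD| ∈ [37, 53]
|AC| ∈ [127/3, 143/3]
|BC| ∈ [103/3, 167/3]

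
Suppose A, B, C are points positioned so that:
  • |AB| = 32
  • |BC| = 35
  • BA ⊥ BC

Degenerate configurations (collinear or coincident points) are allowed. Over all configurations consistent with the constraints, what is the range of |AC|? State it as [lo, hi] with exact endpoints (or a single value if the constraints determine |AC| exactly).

|AB| ∈ {32}
|BC| ∈ {35}
|AC| ∈ {√(2249)}

|AC| = √(2249)  (≈ 47.4236)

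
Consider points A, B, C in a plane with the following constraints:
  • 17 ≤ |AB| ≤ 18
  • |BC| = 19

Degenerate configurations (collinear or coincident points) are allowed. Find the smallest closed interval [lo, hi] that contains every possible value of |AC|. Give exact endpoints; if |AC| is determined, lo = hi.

|AB| ∈ [17, 18]
|BC| ∈ {19}
|AC| ∈ [1, 37]

|AC| ∈ [1, 37]  (≈ [1.0000, 37.0000])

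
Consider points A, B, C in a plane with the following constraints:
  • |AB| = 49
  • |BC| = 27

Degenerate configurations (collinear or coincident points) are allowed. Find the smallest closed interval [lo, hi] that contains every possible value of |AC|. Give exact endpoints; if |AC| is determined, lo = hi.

|AC| ∈ [22, 76]  (≈ [22.0000, 76.0000])

|AB| ∈ {49}
|BC| ∈ {27}
|AC| ∈ [22, 76]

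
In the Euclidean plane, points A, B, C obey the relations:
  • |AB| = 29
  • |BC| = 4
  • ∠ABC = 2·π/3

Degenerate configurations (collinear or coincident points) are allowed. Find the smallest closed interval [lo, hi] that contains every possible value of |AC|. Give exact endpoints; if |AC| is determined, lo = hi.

|AB| ∈ {29}
|BC| ∈ {4}
|AC| ∈ {√(973)}

|AC| = √(973)  (≈ 31.1929)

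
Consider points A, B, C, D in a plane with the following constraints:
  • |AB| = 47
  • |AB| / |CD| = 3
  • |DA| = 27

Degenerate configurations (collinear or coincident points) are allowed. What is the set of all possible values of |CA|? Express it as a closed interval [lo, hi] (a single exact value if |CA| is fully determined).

|CA| ∈ [34/3, 128/3]  (≈ [11.3333, 42.6667])

|AB| ∈ {47}
|AD| ∈ {27}
|CD| ∈ {47/3}
|BD| ∈ [20, 74]
|AC| ∈ [34/3, 128/3]
|BC| ∈ [13/3, 269/3]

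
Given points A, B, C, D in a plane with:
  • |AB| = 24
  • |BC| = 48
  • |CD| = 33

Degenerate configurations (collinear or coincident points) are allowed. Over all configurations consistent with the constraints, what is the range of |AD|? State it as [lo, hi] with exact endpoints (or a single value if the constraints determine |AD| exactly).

|AB| ∈ {24}
|BC| ∈ {48}
|CD| ∈ {33}
|AC| ∈ [24, 72]
|BD| ∈ [15, 81]
|AD| ∈ [0, 105]

|AD| ∈ [0, 105]  (≈ [0.0000, 105.0000])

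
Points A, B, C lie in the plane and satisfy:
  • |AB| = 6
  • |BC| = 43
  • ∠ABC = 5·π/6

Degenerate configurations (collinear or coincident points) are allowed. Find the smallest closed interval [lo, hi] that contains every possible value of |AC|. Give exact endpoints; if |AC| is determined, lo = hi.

|AB| ∈ {6}
|BC| ∈ {43}
|AC| ∈ {√(258·√(3) + 1885)}

|AC| = √(258·√(3) + 1885)  (≈ 48.2894)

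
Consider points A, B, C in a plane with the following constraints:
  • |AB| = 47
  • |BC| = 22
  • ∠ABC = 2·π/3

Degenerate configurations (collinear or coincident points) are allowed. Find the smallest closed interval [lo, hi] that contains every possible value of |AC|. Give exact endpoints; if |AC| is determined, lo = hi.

|AC| = √(3727)  (≈ 61.0492)

|AB| ∈ {47}
|BC| ∈ {22}
|AC| ∈ {√(3727)}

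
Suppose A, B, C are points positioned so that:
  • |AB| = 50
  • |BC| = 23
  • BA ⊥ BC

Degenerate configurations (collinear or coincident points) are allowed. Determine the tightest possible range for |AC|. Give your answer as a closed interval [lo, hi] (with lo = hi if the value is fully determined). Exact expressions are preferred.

|AB| ∈ {50}
|BC| ∈ {23}
|AC| ∈ {√(3029)}

|AC| = √(3029)  (≈ 55.0364)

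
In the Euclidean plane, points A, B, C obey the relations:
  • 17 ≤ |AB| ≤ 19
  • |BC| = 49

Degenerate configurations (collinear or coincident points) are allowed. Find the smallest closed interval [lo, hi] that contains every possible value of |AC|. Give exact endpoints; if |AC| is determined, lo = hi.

|AC| ∈ [30, 68]  (≈ [30.0000, 68.0000])

|AB| ∈ [17, 19]
|BC| ∈ {49}
|AC| ∈ [30, 68]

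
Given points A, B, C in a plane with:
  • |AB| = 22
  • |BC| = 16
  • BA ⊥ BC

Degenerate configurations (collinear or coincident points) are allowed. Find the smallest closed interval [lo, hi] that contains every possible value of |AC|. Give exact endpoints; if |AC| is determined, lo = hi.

|AC| = 2·√(185)  (≈ 27.2029)

|AB| ∈ {22}
|BC| ∈ {16}
|AC| ∈ {2·√(185)}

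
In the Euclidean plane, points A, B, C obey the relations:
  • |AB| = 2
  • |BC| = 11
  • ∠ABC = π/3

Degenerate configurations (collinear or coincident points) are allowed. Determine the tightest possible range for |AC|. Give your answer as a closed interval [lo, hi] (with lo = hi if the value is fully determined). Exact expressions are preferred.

|AC| = √(103)  (≈ 10.1489)

|AB| ∈ {2}
|BC| ∈ {11}
|AC| ∈ {√(103)}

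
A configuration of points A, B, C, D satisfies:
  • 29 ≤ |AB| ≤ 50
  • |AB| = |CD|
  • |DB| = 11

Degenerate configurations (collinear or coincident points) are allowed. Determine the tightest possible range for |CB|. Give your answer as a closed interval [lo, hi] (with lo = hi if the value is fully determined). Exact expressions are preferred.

|AB| ∈ [29, 50]
|BD| ∈ {11}
|CD| ∈ [29, 50]
|AD| ∈ [18, 61]
|BC| ∈ [18, 61]
|AC| ∈ [0, 111]

|CB| ∈ [18, 61]  (≈ [18.0000, 61.0000])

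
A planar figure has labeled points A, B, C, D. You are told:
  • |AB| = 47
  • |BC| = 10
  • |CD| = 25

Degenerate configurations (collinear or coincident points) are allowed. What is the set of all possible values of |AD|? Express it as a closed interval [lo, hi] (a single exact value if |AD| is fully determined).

|AD| ∈ [12, 82]  (≈ [12.0000, 82.0000])

|AB| ∈ {47}
|BC| ∈ {10}
|CD| ∈ {25}
|AC| ∈ [37, 57]
|BD| ∈ [15, 35]
|AD| ∈ [12, 82]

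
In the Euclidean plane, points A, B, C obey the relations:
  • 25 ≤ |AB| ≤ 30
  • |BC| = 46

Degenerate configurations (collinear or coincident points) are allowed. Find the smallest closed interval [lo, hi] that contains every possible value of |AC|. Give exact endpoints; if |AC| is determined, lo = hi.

|AC| ∈ [16, 76]  (≈ [16.0000, 76.0000])

|AB| ∈ [25, 30]
|BC| ∈ {46}
|AC| ∈ [16, 76]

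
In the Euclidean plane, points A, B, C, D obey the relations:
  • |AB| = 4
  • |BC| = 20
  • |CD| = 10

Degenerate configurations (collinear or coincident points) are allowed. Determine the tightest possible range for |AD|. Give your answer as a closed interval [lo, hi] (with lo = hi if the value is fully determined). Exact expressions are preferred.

|AD| ∈ [6, 34]  (≈ [6.0000, 34.0000])

|AB| ∈ {4}
|BC| ∈ {20}
|CD| ∈ {10}
|AC| ∈ [16, 24]
|BD| ∈ [10, 30]
|AD| ∈ [6, 34]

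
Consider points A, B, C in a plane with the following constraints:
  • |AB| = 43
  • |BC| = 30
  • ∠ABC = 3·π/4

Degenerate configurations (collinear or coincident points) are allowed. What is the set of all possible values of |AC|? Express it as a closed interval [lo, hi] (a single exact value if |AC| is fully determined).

|AB| ∈ {43}
|BC| ∈ {30}
|AC| ∈ {√(1290·√(2) + 2749)}

|AC| = √(1290·√(2) + 2749)  (≈ 67.6264)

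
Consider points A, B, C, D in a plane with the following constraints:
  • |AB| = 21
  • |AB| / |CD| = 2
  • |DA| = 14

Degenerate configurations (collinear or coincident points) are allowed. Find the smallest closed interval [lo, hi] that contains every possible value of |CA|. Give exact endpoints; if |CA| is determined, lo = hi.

|AB| ∈ {21}
|AD| ∈ {14}
|CD| ∈ {21/2}
|BD| ∈ [7, 35]
|AC| ∈ [7/2, 49/2]
|BC| ∈ [0, 91/2]

|CA| ∈ [7/2, 49/2]  (≈ [3.5000, 24.5000])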